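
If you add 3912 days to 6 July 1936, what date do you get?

+365 (one year) → Jul 6, 1937 (3547 left).
+365 (one year) → Jul 6, 1938 (3182 left).
+365 (one year) → Jul 6, 1939 (2817 left).
+366 (one year; includes Feb 29, 1940) → Jul 6, 1940 (2451 left).
+365 (one year) → Jul 6, 1941 (2086 left).
+365 (one year) → Jul 6, 1942 (1721 left).
+365 (one year) → Jul 6, 1943 (1356 left).
+366 (one year; includes Feb 29, 1944) → Jul 6, 1944 (990 left).
+365 (one year) → Jul 6, 1945 (625 left).
+365 (one year) → Jul 6, 1946 (260 left).
Jul has 31 days: +26 → Aug 1, 1946 (234 left).
Aug has 31 days: +31 → Sep 1, 1946 (203 left).
Sep has 30 days: +30 → Oct 1, 1946 (173 left).
Oct has 31 days: +31 → Nov 1, 1946 (142 left).
Nov has 30 days: +30 → Dec 1, 1946 (112 left).
Dec has 31 days: +31 → Jan 1, 1947 (81 left).
Jan has 31 days: +31 → Feb 1, 1947 (50 left).
Feb has 28 days: +28 → Mar 1, 1947 (22 left).
+22 → Mar 23, 1947.

March 23, 1947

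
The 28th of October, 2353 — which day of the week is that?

Wednesday

Doomsday rule: the anchor day for the 2300s is Wednesday. For year 53: 53÷12 = 4 r 5, and 5÷4 = 1, so 4+5+1 = 10.
Wednesday + 10 ≡ Saturday — that's 2353's doomsday.
In October the doomsday date is Oct 10.
Oct 28 is 18 days after Oct 10; 18 mod 7 = 4, so Saturday + 4 = Wednesday.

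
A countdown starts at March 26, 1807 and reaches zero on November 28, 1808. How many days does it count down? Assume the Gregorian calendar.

Mar 26, 1807 → Mar 26, 1808: 366 days (Feb 29, 1808 is in that span).
Mar 26, 1808 → Apr 26, 1808: 31 days (March has 31).
Apr 26, 1808 → May 26, 1808: 30 days (April has 30).
May 26, 1808 → Jun 26, 1808: 31 days (May has 31).
Jun 26, 1808 → Jul 26, 1808: 30 days (June has 30).
Jul 26, 1808 → Aug 26, 1808: 31 days (July has 31).
Aug 26, 1808 → Sep 26, 1808: 31 days (August has 31).
Sep 26, 1808 → Oct 26, 1808: 30 days (September has 30).
Oct 26, 1808 → Nov 26, 1808: 31 days (October has 31).
Nov 26, 1808 → Nov 28, 1808: 2 days.
Total: 613 days.

613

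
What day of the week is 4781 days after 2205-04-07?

First find the weekday of Apr 7, 2205. Doomsday rule: the anchor day for the 2200s is Friday. For year 05: 5÷12 = 0 r 5, and 5÷4 = 1, so 0+5+1 = 6.
Friday + 6 ≡ Thursday — that's 2205's doomsday.
In April the doomsday date is Apr 4.
Apr 7 is 3 days after Apr 4; 3 mod 7 = 3, so Thursday + 3 = Sunday.
4781 mod 7 = 0, so 4781 days after a Sunday is Sunday + 0 = Sunday.

Sunday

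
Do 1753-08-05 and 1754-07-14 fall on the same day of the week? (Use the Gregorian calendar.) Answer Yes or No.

From Aug 5, 1753 to Jul 14, 1754 is 343 days.
343 mod 7 = 0, so they are the same weekday.
(Aug 5, 1753 is a Sunday; Jul 14, 1754 is a Sunday.)

Yes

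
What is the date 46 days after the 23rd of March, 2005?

Mar has 31 days: +9 → Apr 1, 2005 (37 left).
Apr has 30 days: +30 → May 1, 2005 (7 left).
+7 → May 8, 2005.

May 8, 2005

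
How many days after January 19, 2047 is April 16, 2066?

7027

Jan 19, 2047 → Jan 19, 2048: 365 days.
Jan 19, 2048 → Jan 19, 2049: 366 days (Feb 29, 2048 is in that span).
Jan 19, 2049 → Jan 19, 2050: 365 days.
Jan 19, 2050 → Jan 19, 2051: 365 days.
Jan 19, 2051 → Jan 19, 2052: 365 days.
Jan 19, 2052 → Jan 19, 2053: 366 days (Feb 29, 2052 is in that span).
Jan 19, 2053 → Jan 19, 2054: 365 days.
Jan 19, 2054 → Jan 19, 2055: 365 days.
Jan 19, 2055 → Jan 19, 2056: 365 days.
Jan 19, 2056 → Jan 19, 2057: 366 days (Feb 29, 2056 is in that span).
Jan 19, 2057 → Jan 19, 2058: 365 days.
Jan 19, 2058 → Jan 19, 2059: 365 days.
Jan 19, 2059 → Jan 19, 2060: 365 days.
Jan 19, 2060 → Jan 19, 2061: 366 days (Feb 29, 2060 is in that span).
Jan 19, 2061 → Jan 19, 2062: 365 days.
Jan 19, 2062 → Jan 19, 2063: 365 days.
Jan 19, 2063 → Jan 19, 2064: 365 days.
Jan 19, 2064 → Jan 19, 2065: 366 days (Feb 29, 2064 is in that span).
Jan 19, 2065 → Jan 19, 2066: 365 days.
Jan 19, 2066 → Feb 19, 2066: 31 days (January has 31).
Feb 19, 2066 → Mar 19, 2066: 28 days (February has 28).
Mar 19, 2066 → Apr 16, 2066: 28 days.
Total: 7027 days.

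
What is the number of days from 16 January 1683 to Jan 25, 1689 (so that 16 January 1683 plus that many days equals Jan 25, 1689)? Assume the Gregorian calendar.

Jan 16, 1683 → Jan 16, 1684: 365 days.
Jan 16, 1684 → Jan 16, 1685: 366 days (Feb 29, 1684 is in that span).
Jan 16, 1685 → Jan 16, 1686: 365 days.
Jan 16, 1686 → Jan 16, 1687: 365 days.
Jan 16, 1687 → Jan 16, 1688: 365 days.
Jan 16, 1688 → Feb 16, 1688: 31 days (January has 31).
Feb 16, 1688 → Mar 16, 1688: 29 days (February has 29).
Mar 16, 1688 → Apr 16, 1688: 31 days (March has 31).
Apr 16, 1688 → May 16, 1688: 30 days (April has 30).
May 16, 1688 → Jun 16, 1688: 31 days (May has 31).
Jun 16, 1688 → Jul 16, 1688: 30 days (June has 30).
Jul 16, 1688 → Aug 16, 1688: 31 days (July has 31).
Aug 16, 1688 → Sep 16, 1688: 31 days (August has 31).
Sep 16, 1688 → Oct 16, 1688: 30 days (September has 30).
Oct 16, 1688 → Nov 16, 1688: 31 days (October has 31).
Nov 16, 1688 → Dec 16, 1688: 30 days (November has 30).
Dec 16, 1688 → Jan 16, 1689: 31 days (December has 31).
Jan 16, 1689 → Jan 25, 1689: 9 days.
Total: 2201 days.

2201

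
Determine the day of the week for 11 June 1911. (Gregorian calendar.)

Sunday

Doomsday rule: the anchor day for the 1900s is Wednesday. For year 11: 11÷12 = 0 r 11, and 11÷4 = 2, so 0+11+2 = 13.
Wednesday + 13 ≡ Tuesday — that's 1911's doomsday.
In June the doomsday date is Jun 6.
Jun 11 is 5 days after Jun 6; 5 mod 7 = 5, so Tuesday + 5 = Sunday.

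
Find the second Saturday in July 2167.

July 1, 2167 is a Wednesday.
The first Saturday is therefore July 4 (3 days later).
The second Saturday is 4 + 1×7 = July 11.

July 11, 2167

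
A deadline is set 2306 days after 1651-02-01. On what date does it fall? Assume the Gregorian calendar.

+365 (one year) → Feb 1, 1652 (1941 left).
+366 (one year; includes Feb 29, 1652) → Feb 1, 1653 (1575 left).
+365 (one year) → Feb 1, 1654 (1210 left).
+365 (one year) → Feb 1, 1655 (845 left).
+365 (one year) → Feb 1, 1656 (480 left).
+366 (one year; includes Feb 29, 1656) → Feb 1, 1657 (114 left).
Feb has 28 days: +28 → Mar 1, 1657 (86 left).
Mar has 31 days: +31 → Apr 1, 1657 (55 left).
Apr has 30 days: +30 → May 1, 1657 (25 left).
+25 → May 26, 1657.

May 26, 1657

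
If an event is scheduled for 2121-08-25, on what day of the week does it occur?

Doomsday rule: the anchor day for the 2100s is Sunday. For year 21: 21÷12 = 1 r 9, and 9÷4 = 2, so 1+9+2 = 12.
Sunday + 12 ≡ Friday — that's 2121's doomsday.
In August the doomsday date is Aug 8.
Aug 25 is 17 days after Aug 8; 17 mod 7 = 3, so Friday + 3 = Monday.

Monday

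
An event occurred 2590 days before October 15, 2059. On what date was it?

−365 (one year) → Oct 15, 2058 (2225 left).
−365 (one year) → Oct 15, 2057 (1860 left).
−365 (one year) → Oct 15, 2056 (1495 left).
−366 (one year; includes Feb 29, 2056) → Oct 15, 2055 (1129 left).
−365 (one year) → Oct 15, 2054 (764 left).
−365 (one year) → Oct 15, 2053 (399 left).
−15 → Sep 30, 2053 (end of Sep, 30 days; 384 left).
−30 → Aug 31, 2053 (end of Aug, 31 days; 354 left).
−31 → Jul 31, 2053 (end of Jul, 31 days; 323 left).
−31 → Jun 30, 2053 (end of Jun, 30 days; 292 left).
−30 → May 31, 2053 (end of May, 31 days; 262 left).
−31 → Apr 30, 2053 (end of Apr, 30 days; 231 left).
−30 → Mar 31, 2053 (end of Mar, 31 days; 201 left).
−31 → Feb 28, 2053 (end of Feb, 28 days; 170 left).
−28 → Jan 31, 2053 (end of Jan, 31 days; 142 left).
−31 → Dec 31, 2052 (end of Dec, 31 days; 111 left).
−31 → Nov 30, 2052 (end of Nov, 30 days; 80 left).
−30 → Oct 31, 2052 (end of Oct, 31 days; 50 left).
−31 → Sep 30, 2052 (end of Sep, 30 days; 19 left).
−19 → Sep 11, 2052.

September 11, 2052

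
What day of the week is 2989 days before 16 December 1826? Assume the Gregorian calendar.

Dec 16, 1826 is a Saturday.
2989 mod 7 = 0, so 2989 days before a Saturday is Saturday − 0 = Saturday.

Saturday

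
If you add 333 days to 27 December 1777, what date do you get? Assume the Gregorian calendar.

November 25, 1778

Dec has 31 days: +5 → Jan 1, 1778 (328 left).
Jan has 31 days: +31 → Feb 1, 1778 (297 left).
Feb has 28 days: +28 → Mar 1, 1778 (269 left).
Mar has 31 days: +31 → Apr 1, 1778 (238 left).
Apr has 30 days: +30 → May 1, 1778 (208 left).
May has 31 days: +31 → Jun 1, 1778 (177 left).
Jun has 30 days: +30 → Jul 1, 1778 (147 left).
Jul has 31 days: +31 → Aug 1, 1778 (116 left).
Aug has 31 days: +31 → Sep 1, 1778 (85 left).
Sep has 30 days: +30 → Oct 1, 1778 (55 left).
Oct has 31 days: +31 → Nov 1, 1778 (24 left).
+24 → Nov 25, 1778.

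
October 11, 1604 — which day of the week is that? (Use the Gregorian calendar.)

Doomsday rule: the anchor day for the 1600s is Tuesday. For year 04: 4÷12 = 0 r 4, and 4÷4 = 1, so 0+4+1 = 5.
Tuesday + 5 ≡ Sunday — that's 1604's doomsday.
In October the doomsday date is Oct 10.
Oct 11 is 1 day after Oct 10; 1 mod 7 = 1, so Sunday + 1 = Monday.

Monday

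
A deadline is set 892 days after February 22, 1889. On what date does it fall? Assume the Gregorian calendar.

August 3, 1891

+365 (one year) → Feb 22, 1890 (527 left).
+365 (one year) → Feb 22, 1891 (162 left).
Feb has 28 days: +7 → Mar 1, 1891 (155 left).
Mar has 31 days: +31 → Apr 1, 1891 (124 left).
Apr has 30 days: +30 → May 1, 1891 (94 left).
May has 31 days: +31 → Jun 1, 1891 (63 left).
Jun has 30 days: +30 → Jul 1, 1891 (33 left).
Jul has 31 days: +31 → Aug 1, 1891 (2 left).
+2 → Aug 3, 1891.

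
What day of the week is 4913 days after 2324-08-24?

Aug 24, 2324 is a Sunday.
4913 mod 7 = 6, so 4913 days after a Sunday is Sunday + 6 = Saturday.

Saturday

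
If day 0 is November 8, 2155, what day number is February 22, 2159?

Nov 8, 2155 → Nov 8, 2156: 366 days (Feb 29, 2156 is in that span).
Nov 8, 2156 → Nov 8, 2157: 365 days.
Nov 8, 2157 → Nov 8, 2158: 365 days.
Nov 8, 2158 → Dec 8, 2158: 30 days (November has 30).
Dec 8, 2158 → Jan 8, 2159: 31 days (December has 31).
Jan 8, 2159 → Feb 8, 2159: 31 days (January has 31).
Feb 8, 2159 → Feb 22, 2159: 14 days.
Total: 1202 days.

1202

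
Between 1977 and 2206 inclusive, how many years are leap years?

Multiples of 4 in [1977,2206]: 57.
Of those, multiples of 100: 3 (not leap unless ÷400).
Multiples of 400: 1.
Leap years = 57 − 3 + 1 = 55.

55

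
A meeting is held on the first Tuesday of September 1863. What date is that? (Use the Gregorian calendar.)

September 1, 1863

September 1, 1863 is a Tuesday.
The first Tuesday is therefore September 1 (same day).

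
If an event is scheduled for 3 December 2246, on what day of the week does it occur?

Thursday

January 1, 2246 is a Thursday.
Jan 1, 2246 → Feb 1, 2246: 31 days (January has 31).
Feb 1, 2246 → Mar 1, 2246: 28 days (February has 28).
Mar 1, 2246 → Apr 1, 2246: 31 days (March has 31).
Apr 1, 2246 → May 1, 2246: 30 days (April has 30).
May 1, 2246 → Jun 1, 2246: 31 days (May has 31).
Jun 1, 2246 → Jul 1, 2246: 30 days (June has 30).
Jul 1, 2246 → Aug 1, 2246: 31 days (July has 31).
Aug 1, 2246 → Sep 1, 2246: 31 days (August has 31).
Sep 1, 2246 → Oct 1, 2246: 30 days (September has 30).
Oct 1, 2246 → Nov 1, 2246: 31 days (October has 31).
Nov 1, 2246 → Dec 1, 2246: 30 days (November has 30).
Dec 1, 2246 → Dec 3, 2246: 2 days.
Total: 336 days.
336 mod 7 = 0, so Thursday + 0 = Thursday.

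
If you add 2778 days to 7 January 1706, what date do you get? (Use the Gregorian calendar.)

+365 (one year) → Jan 7, 1707 (2413 left).
+365 (one year) → Jan 7, 1708 (2048 left).
+366 (one year; includes Feb 29, 1708) → Jan 7, 1709 (1682 left).
+365 (one year) → Jan 7, 1710 (1317 left).
+365 (one year) → Jan 7, 1711 (952 left).
+365 (one year) → Jan 7, 1712 (587 left).
+366 (one year; includes Feb 29, 1712) → Jan 7, 1713 (221 left).
Jan has 31 days: +25 → Feb 1, 1713 (196 left).
Feb has 28 days: +28 → Mar 1, 1713 (168 left).
Mar has 31 days: +31 → Apr 1, 1713 (137 left).
Apr has 30 days: +30 → May 1, 1713 (107 left).
May has 31 days: +31 → Jun 1, 1713 (76 left).
Jun has 30 days: +30 → Jul 1, 1713 (46 left).
Jul has 31 days: +31 → Aug 1, 1713 (15 left).
+15 → Aug 16, 1713.

August 16, 1713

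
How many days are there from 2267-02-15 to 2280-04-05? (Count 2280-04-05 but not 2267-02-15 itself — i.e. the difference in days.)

4798

Feb 15, 2267 → Feb 15, 2268: 365 days.
Feb 15, 2268 → Feb 15, 2269: 366 days (Feb 29, 2268 is in that span).
Feb 15, 2269 → Feb 15, 2270: 365 days.
Feb 15, 2270 → Feb 15, 2271: 365 days.
Feb 15, 2271 → Feb 15, 2272: 365 days.
Feb 15, 2272 → Feb 15, 2273: 366 days (Feb 29, 2272 is in that span).
Feb 15, 2273 → Feb 15, 2274: 365 days.
Feb 15, 2274 → Feb 15, 2275: 365 days.
Feb 15, 2275 → Feb 15, 2276: 365 days.
Feb 15, 2276 → Feb 15, 2277: 366 days (Feb 29, 2276 is in that span).
Feb 15, 2277 → Feb 15, 2278: 365 days.
Feb 15, 2278 → Feb 15, 2279: 365 days.
Feb 15, 2279 → Feb 15, 2280: 365 days.
Feb 15, 2280 → Mar 15, 2280: 29 days (February has 29).
Mar 15, 2280 → Apr 5, 2280: 21 days.
Total: 4798 days.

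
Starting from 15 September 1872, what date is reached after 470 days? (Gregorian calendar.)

+365 (one year) → Sep 15, 1873 (105 left).
Sep has 30 days: +16 → Oct 1, 1873 (89 left).
Oct has 31 days: +31 → Nov 1, 1873 (58 left).
Nov has 30 days: +30 → Dec 1, 1873 (28 left).
+28 → Dec 29, 1873.

December 29, 1873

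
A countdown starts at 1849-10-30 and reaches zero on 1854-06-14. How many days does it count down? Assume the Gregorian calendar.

Oct 30, 1849 → Oct 30, 1850: 365 days.
Oct 30, 1850 → Oct 30, 1851: 365 days.
Oct 30, 1851 → Oct 30, 1852: 366 days (Feb 29, 1852 is in that span).
Oct 30, 1852 → Oct 30, 1853: 365 days.
Oct 30, 1853 → Nov 30, 1853: 31 days (October has 31).
Nov 30, 1853 → Dec 30, 1853: 30 days (November has 30).
Dec 30, 1853 → Jan 30, 1854: 31 days (December has 31).
Jan 30, 1854 → Feb 28, 1854: 29 days (January has 31).
Feb 28, 1854 → Mar 28, 1854: 28 days (February has 28).
Mar 28, 1854 → Apr 28, 1854: 31 days (March has 31).
Apr 28, 1854 → May 28, 1854: 30 days (April has 30).
May 28, 1854 → Jun 14, 1854: 17 days.
Total: 1688 days.

1688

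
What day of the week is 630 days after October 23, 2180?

Oct 23, 2180 is a Monday.
630 mod 7 = 0, so 630 days after a Monday is Monday + 0 = Monday.

Monday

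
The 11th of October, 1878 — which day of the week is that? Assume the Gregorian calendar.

Doomsday rule: the anchor day for the 1800s is Friday. For year 78: 78÷12 = 6 r 6, and 6÷4 = 1, so 6+6+1 = 13.
Friday + 13 ≡ Thursday — that's 1878's doomsday.
In October the doomsday date is Oct 10.
Oct 11 is 1 day after Oct 10; 1 mod 7 = 1, so Thursday + 1 = Friday.

Friday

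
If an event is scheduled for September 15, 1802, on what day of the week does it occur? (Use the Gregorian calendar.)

Wednesday

Doomsday rule: the anchor day for the 1800s is Friday. For year 02: 2÷12 = 0 r 2, and 2÷4 = 0, so 0+2+0 = 2.
Friday + 2 ≡ Sunday — that's 1802's doomsday.
In September the doomsday date is Sep 5.
Sep 15 is 10 days after Sep 5; 10 mod 7 = 3, so Sunday + 3 = Wednesday.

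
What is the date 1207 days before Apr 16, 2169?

December 26, 2165

−365 (one year) → Apr 16, 2168 (842 left).
−366 (one year; includes Feb 29, 2168) → Apr 16, 2167 (476 left).
−365 (one year) → Apr 16, 2166 (111 left).
−16 → Mar 31, 2166 (end of Mar, 31 days; 95 left).
−31 → Feb 28, 2166 (end of Feb, 28 days; 64 left).
−28 → Jan 31, 2166 (end of Jan, 31 days; 36 left).
−31 → Dec 31, 2165 (end of Dec, 31 days; 5 left).
−5 → Dec 26, 2165.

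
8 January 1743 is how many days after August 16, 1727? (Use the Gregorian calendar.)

Aug 16, 1727 → Aug 16, 1728: 366 days (Feb 29, 1728 is in that span).
Aug 16, 1728 → Aug 16, 1729: 365 days.
Aug 16, 1729 → Aug 16, 1730: 365 days.
Aug 16, 1730 → Aug 16, 1731: 365 days.
Aug 16, 1731 → Aug 16, 1732: 366 days (Feb 29, 1732 is in that span).
Aug 16, 1732 → Aug 16, 1733: 365 days.
Aug 16, 1733 → Aug 16, 1734: 365 days.
Aug 16, 1734 → Aug 16, 1735: 365 days.
Aug 16, 1735 → Aug 16, 1736: 366 days (Feb 29, 1736 is in that span).
Aug 16, 1736 → Aug 16, 1737: 365 days.
Aug 16, 1737 → Aug 16, 1738: 365 days.
Aug 16, 1738 → Aug 16, 1739: 365 days.
Aug 16, 1739 → Aug 16, 1740: 366 days (Feb 29, 1740 is in that span).
Aug 16, 1740 → Aug 16, 1741: 365 days.
Aug 16, 1741 → Aug 16, 1742: 365 days.
Aug 16, 1742 → Sep 16, 1742: 31 days (August has 31).
Sep 16, 1742 → Oct 16, 1742: 30 days (September has 30).
Oct 16, 1742 → Nov 16, 1742: 31 days (October has 31).
Nov 16, 1742 → Dec 16, 1742: 30 days (November has 30).
Dec 16, 1742 → Jan 8, 1743: 23 days.
Total: 5624 days.

5624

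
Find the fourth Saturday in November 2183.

November 22, 2183

November 1, 2183 is a Saturday.
The first Saturday is therefore November 1 (same day).
The fourth Saturday is 1 + 3×7 = November 22.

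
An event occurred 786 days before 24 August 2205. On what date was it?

June 30, 2203

−365 (one year) → Aug 24, 2204 (421 left).
−366 (one year; includes Feb 29, 2204) → Aug 24, 2203 (55 left).
−24 → Jul 31, 2203 (end of Jul, 31 days; 31 left).
−31 → Jun 30, 2203 (end of Jun, 30 days; 0 left).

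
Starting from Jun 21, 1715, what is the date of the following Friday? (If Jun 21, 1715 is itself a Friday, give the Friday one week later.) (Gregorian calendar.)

June 28, 1715

Jun 21, 1715 is a Friday.
From Friday to the next Friday is 7 days.
Jun 21, 1715 + 7 = Jun 28, 1715.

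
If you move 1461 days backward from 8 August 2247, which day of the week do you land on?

Aug 8, 2247 is a Sunday.
1461 mod 7 = 5, so 1461 days before a Sunday is Sunday − 5 = Tuesday.

Tuesday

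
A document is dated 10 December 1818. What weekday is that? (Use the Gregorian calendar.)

Doomsday rule: the anchor day for the 1800s is Friday. For year 18: 18÷12 = 1 r 6, and 6÷4 = 1, so 1+6+1 = 8.
Friday + 8 ≡ Saturday — that's 1818's doomsday.
In December the doomsday date is Dec 12.
Dec 10 is 2 days before Dec 12; 2 mod 7 = 2, so Saturday − 2 = Thursday.

Thursday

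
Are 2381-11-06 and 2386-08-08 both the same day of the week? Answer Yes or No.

From Nov 6, 2381 to Aug 8, 2386 is 1736 days.
1736 mod 7 = 0, so they are the same weekday.
(Nov 6, 2381 is a Friday; Aug 8, 2386 is a Friday.)

Yes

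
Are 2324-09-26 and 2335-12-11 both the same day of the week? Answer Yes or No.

No

From Sep 26, 2324 to Dec 11, 2335 is 4093 days.
4093 mod 7 = 5, so they are different weekdays.
(Sep 26, 2324 is a Friday; Dec 11, 2335 is a Wednesday.)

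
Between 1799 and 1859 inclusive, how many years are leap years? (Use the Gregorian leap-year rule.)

Multiples of 4 in [1799,1859]: 15.
Of those, multiples of 100: 1 (not leap unless ÷400).
Multiples of 400: 0.
Leap years = 15 − 1 + 0 = 14.

14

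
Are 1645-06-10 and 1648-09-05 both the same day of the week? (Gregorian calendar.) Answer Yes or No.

Yes

From Jun 10, 1645 to Sep 5, 1648 is 1183 days.
1183 mod 7 = 0, so they are the same weekday.
(Jun 10, 1645 is a Saturday; Sep 5, 1648 is a Saturday.)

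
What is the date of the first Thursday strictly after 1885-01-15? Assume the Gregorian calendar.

Jan 15, 1885 is a Thursday.
From Thursday to the next Thursday is 7 days.
Jan 15, 1885 + 7 = Jan 22, 1885.

January 22, 1885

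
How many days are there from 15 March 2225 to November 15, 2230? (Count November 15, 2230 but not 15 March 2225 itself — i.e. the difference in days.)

2071

Mar 15, 2225 → Mar 15, 2226: 365 days.
Mar 15, 2226 → Mar 15, 2227: 365 days.
Mar 15, 2227 → Mar 15, 2228: 366 days (Feb 29, 2228 is in that span).
Mar 15, 2228 → Mar 15, 2229: 365 days.
Mar 15, 2229 → Mar 15, 2230: 365 days.
Mar 15, 2230 → Apr 15, 2230: 31 days (March has 31).
Apr 15, 2230 → May 15, 2230: 30 days (April has 30).
May 15, 2230 → Jun 15, 2230: 31 days (May has 31).
Jun 15, 2230 → Jul 15, 2230: 30 days (June has 30).
Jul 15, 2230 → Aug 15, 2230: 31 days (July has 31).
Aug 15, 2230 → Sep 15, 2230: 31 days (August has 31).
Sep 15, 2230 → Oct 15, 2230: 30 days (September has 30).
Oct 15, 2230 → Nov 15, 2230: 31 days.
Total: 2071 days.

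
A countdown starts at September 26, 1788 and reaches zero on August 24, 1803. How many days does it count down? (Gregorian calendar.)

5444

Sep 26, 1788 → Sep 26, 1789: 365 days.
Sep 26, 1789 → Sep 26, 1790: 365 days.
Sep 26, 1790 → Sep 26, 1791: 365 days.
Sep 26, 1791 → Sep 26, 1792: 366 days (Feb 29, 1792 is in that span).
Sep 26, 1792 → Sep 26, 1793: 365 days.
Sep 26, 1793 → Sep 26, 1794: 365 days.
Sep 26, 1794 → Sep 26, 1795: 365 days.
Sep 26, 1795 → Sep 26, 1796: 366 days (Feb 29, 1796 is in that span).
Sep 26, 1796 → Sep 26, 1797: 365 days.
Sep 26, 1797 → Sep 26, 1798: 365 days.
Sep 26, 1798 → Sep 26, 1799: 365 days.
Sep 26, 1799 → Sep 26, 1800: 365 days.
Sep 26, 1800 → Sep 26, 1801: 365 days.
Sep 26, 1801 → Sep 26, 1802: 365 days.
Sep 26, 1802 → Oct 26, 1802: 30 days (September has 30).
Oct 26, 1802 → Nov 26, 1802: 31 days (October has 31).
Nov 26, 1802 → Dec 26, 1802: 30 days (November has 30).
Dec 26, 1802 → Jan 26, 1803: 31 days (December has 31).
Jan 26, 1803 → Feb 26, 1803: 31 days (January has 31).
Feb 26, 1803 → Mar 26, 1803: 28 days (February has 28).
Mar 26, 1803 → Apr 26, 1803: 31 days (March has 31).
Apr 26, 1803 → May 26, 1803: 30 days (April has 30).
May 26, 1803 → Jun 26, 1803: 31 days (May has 31).
Jun 26, 1803 → Jul 26, 1803: 30 days (June has 30).
Jul 26, 1803 → Aug 24, 1803: 29 days.
Total: 5444 days.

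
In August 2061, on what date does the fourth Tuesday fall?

August 1, 2061 is a Monday.
The first Tuesday is therefore August 2 (1 days later).
The fourth Tuesday is 2 + 3×7 = August 23.

August 23, 2061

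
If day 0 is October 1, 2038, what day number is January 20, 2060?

Oct 1, 2038 → Oct 1, 2039: 365 days.
Oct 1, 2039 → Oct 1, 2040: 366 days (Feb 29, 2040 is in that span).
Oct 1, 2040 → Oct 1, 2041: 365 days.
Oct 1, 2041 → Oct 1, 2042: 365 days.
Oct 1, 2042 → Oct 1, 2043: 365 days.
Oct 1, 2043 → Oct 1, 2044: 366 days (Feb 29, 2044 is in that span).
Oct 1, 2044 → Oct 1, 2045: 365 days.
Oct 1, 2045 → Oct 1, 2046: 365 days.
Oct 1, 2046 → Oct 1, 2047: 365 days.
Oct 1, 2047 → Oct 1, 2048: 366 days (Feb 29, 2048 is in that span).
Oct 1, 2048 → Oct 1, 2049: 365 days.
Oct 1, 2049 → Oct 1, 2050: 365 days.
Oct 1, 2050 → Oct 1, 2051: 365 days.
Oct 1, 2051 → Oct 1, 2052: 366 days (Feb 29, 2052 is in that span).
Oct 1, 2052 → Oct 1, 2053: 365 days.
Oct 1, 2053 → Oct 1, 2054: 365 days.
Oct 1, 2054 → Oct 1, 2055: 365 days.
Oct 1, 2055 → Oct 1, 2056: 366 days (Feb 29, 2056 is in that span).
Oct 1, 2056 → Oct 1, 2057: 365 days.
Oct 1, 2057 → Oct 1, 2058: 365 days.
Oct 1, 2058 → Oct 1, 2059: 365 days.
Oct 1, 2059 → Nov 1, 2059: 31 days (October has 31).
Nov 1, 2059 → Dec 1, 2059: 30 days (November has 30).
Dec 1, 2059 → Jan 1, 2060: 31 days (December has 31).
Jan 1, 2060 → Jan 20, 2060: 19 days.
Total: 7781 days.

7781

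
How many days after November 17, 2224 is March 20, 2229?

1584

Nov 17, 2224 → Nov 17, 2225: 365 days.
Nov 17, 2225 → Nov 17, 2226: 365 days.
Nov 17, 2226 → Nov 17, 2227: 365 days.
Nov 17, 2227 → Nov 17, 2228: 366 days (Feb 29, 2228 is in that span).
Nov 17, 2228 → Dec 17, 2228: 30 days (November has 30).
Dec 17, 2228 → Jan 17, 2229: 31 days (December has 31).
Jan 17, 2229 → Feb 17, 2229: 31 days (January has 31).
Feb 17, 2229 → Mar 17, 2229: 28 days (February has 28).
Mar 17, 2229 → Mar 20, 2229: 3 days.
Total: 1584 days.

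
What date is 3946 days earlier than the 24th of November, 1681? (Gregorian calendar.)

−365 (one year) → Nov 24, 1680 (3581 left).
−366 (one year; includes Feb 29, 1680) → Nov 24, 1679 (3215 left).
−365 (one year) → Nov 24, 1678 (2850 left).
−365 (one year) → Nov 24, 1677 (2485 left).
−365 (one year) → Nov 24, 1676 (2120 left).
−366 (one year; includes Feb 29, 1676) → Nov 24, 1675 (1754 left).
−365 (one year) → Nov 24, 1674 (1389 left).
−365 (one year) → Nov 24, 1673 (1024 left).
−365 (one year) → Nov 24, 1672 (659 left).
−366 (one year; includes Feb 29, 1672) → Nov 24, 1671 (293 left).
−24 → Oct 31, 1671 (end of Oct, 31 days; 269 left).
−31 → Sep 30, 1671 (end of Sep, 30 days; 238 left).
−30 → Aug 31, 1671 (end of Aug, 31 days; 208 left).
−31 → Jul 31, 1671 (end of Jul, 31 days; 177 left).
−31 → Jun 30, 1671 (end of Jun, 30 days; 146 left).
−30 → May 31, 1671 (end of May, 31 days; 116 left).
−31 → Apr 30, 1671 (end of Apr, 30 days; 85 left).
−30 → Mar 31, 1671 (end of Mar, 31 days; 55 left).
−31 → Feb 28, 1671 (end of Feb, 28 days; 24 left).
−24 → Feb 4, 1671.

February 4, 1671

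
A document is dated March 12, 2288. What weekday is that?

Monday

Doomsday rule: the anchor day for the 2200s is Friday. For year 88: 88÷12 = 7 r 4, and 4÷4 = 1, so 7+4+1 = 12.
Friday + 12 ≡ Wednesday — that's 2288's doomsday.
In March the doomsday date is Mar 14.
Mar 12 is 2 days before Mar 14; 2 mod 7 = 2, so Wednesday − 2 = Monday.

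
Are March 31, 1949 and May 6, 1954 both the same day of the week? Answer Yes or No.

From Mar 31, 1949 to May 6, 1954 is 1862 days.
1862 mod 7 = 0, so they are the same weekday.
(Mar 31, 1949 is a Thursday; May 6, 1954 is a Thursday.)

Yes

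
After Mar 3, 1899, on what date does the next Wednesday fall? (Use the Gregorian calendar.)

Mar 3, 1899 is a Friday.
From Friday to the next Wednesday is 5 days.
Mar 3, 1899 + 5 = Mar 8, 1899.

March 8, 1899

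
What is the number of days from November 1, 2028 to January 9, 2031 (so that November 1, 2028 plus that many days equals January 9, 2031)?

Nov 1, 2028 → Nov 1, 2029: 365 days.
Nov 1, 2029 → Nov 1, 2030: 365 days.
Nov 1, 2030 → Dec 1, 2030: 30 days (November has 30).
Dec 1, 2030 → Jan 1, 2031: 31 days (December has 31).
Jan 1, 2031 → Jan 9, 2031: 8 days.
Total: 799 days.

799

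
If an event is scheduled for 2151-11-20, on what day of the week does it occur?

Saturday

Doomsday rule: the anchor day for the 2100s is Sunday. For year 51: 51÷12 = 4 r 3, and 3÷4 = 0, so 4+3+0 = 7.
Sunday + 7 ≡ Sunday — that's 2151's doomsday.
In November the doomsday date is Nov 7.
Nov 20 is 13 days after Nov 7; 13 mod 7 = 6, so Sunday + 6 = Saturday.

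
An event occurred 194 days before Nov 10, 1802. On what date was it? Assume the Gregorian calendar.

−10 → Oct 31, 1802 (end of Oct, 31 days; 184 left).
−31 → Sep 30, 1802 (end of Sep, 30 days; 153 left).
−30 → Aug 31, 1802 (end of Aug, 31 days; 123 left).
−31 → Jul 31, 1802 (end of Jul, 31 days; 92 left).
−31 → Jun 30, 1802 (end of Jun, 30 days; 61 left).
−30 → May 31, 1802 (end of May, 31 days; 31 left).
−31 → Apr 30, 1802 (end of Apr, 30 days; 0 left).

April 30, 1802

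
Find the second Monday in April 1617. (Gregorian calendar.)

April 1, 1617 is a Saturday.
The first Monday is therefore April 3 (2 days later).
The second Monday is 3 + 1×7 = April 10.

April 10, 1617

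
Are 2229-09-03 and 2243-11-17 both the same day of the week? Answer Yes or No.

From Sep 3, 2229 to Nov 17, 2243 is 5188 days.
5188 mod 7 = 1, so they are different weekdays.
(Sep 3, 2229 is a Thursday; Nov 17, 2243 is a Friday.)

No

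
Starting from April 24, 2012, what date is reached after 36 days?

Apr has 30 days: +7 → May 1, 2012 (29 left).
+29 → May 30, 2012.

May 30, 2012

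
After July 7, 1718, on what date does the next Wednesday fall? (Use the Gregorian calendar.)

July 13, 1718

Jul 7, 1718 is a Thursday.
From Thursday to the next Wednesday is 6 days.
Jul 7, 1718 + 6 = Jul 13, 1718.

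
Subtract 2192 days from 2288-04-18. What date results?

April 18, 2282

−366 (one year; includes Feb 29, 2288) → Apr 18, 2287 (1826 left).
−365 (one year) → Apr 18, 2286 (1461 left).
−365 (one year) → Apr 18, 2285 (1096 left).
−365 (one year) → Apr 18, 2284 (731 left).
−366 (one year; includes Feb 29, 2284) → Apr 18, 2283 (365 left).
−18 → Mar 31, 2283 (end of Mar, 31 days; 347 left).
−31 → Feb 28, 2283 (end of Feb, 28 days; 316 left).
−28 → Jan 31, 2283 (end of Jan, 31 days; 288 left).
−31 → Dec 31, 2282 (end of Dec, 31 days; 257 left).
−31 → Nov 30, 2282 (end of Nov, 30 days; 226 left).
−30 → Oct 31, 2282 (end of Oct, 31 days; 196 left).
−31 → Sep 30, 2282 (end of Sep, 30 days; 165 left).
−30 → Aug 31, 2282 (end of Aug, 31 days; 135 left).
−31 → Jul 31, 2282 (end of Jul, 31 days; 104 left).
−31 → Jun 30, 2282 (end of Jun, 30 days; 73 left).
−30 → May 31, 2282 (end of May, 31 days; 43 left).
−31 → Apr 30, 2282 (end of Apr, 30 days; 12 left).
−12 → Apr 18, 2282.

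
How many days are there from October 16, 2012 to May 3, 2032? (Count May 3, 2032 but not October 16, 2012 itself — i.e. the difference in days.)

Oct 16, 2012 → Oct 16, 2013: 365 days.
Oct 16, 2013 → Oct 16, 2014: 365 days.
Oct 16, 2014 → Oct 16, 2015: 365 days.
Oct 16, 2015 → Oct 16, 2016: 366 days (Feb 29, 2016 is in that span).
Oct 16, 2016 → Oct 16, 2017: 365 days.
Oct 16, 2017 → Oct 16, 2018: 365 days.
Oct 16, 2018 → Oct 16, 2019: 365 days.
Oct 16, 2019 → Oct 16, 2020: 366 days (Feb 29, 2020 is in that span).
Oct 16, 2020 → Oct 16, 2021: 365 days.
Oct 16, 2021 → Oct 16, 2022: 365 days.
Oct 16, 2022 → Oct 16, 2023: 365 days.
Oct 16, 2023 → Oct 16, 2024: 366 days (Feb 29, 2024 is in that span).
Oct 16, 2024 → Oct 16, 2025: 365 days.
Oct 16, 2025 → Oct 16, 2026: 365 days.
Oct 16, 2026 → Oct 16, 2027: 365 days.
Oct 16, 2027 → Oct 16, 2028: 366 days (Feb 29, 2028 is in that span).
Oct 16, 2028 → Oct 16, 2029: 365 days.
Oct 16, 2029 → Oct 16, 2030: 365 days.
Oct 16, 2030 → Oct 16, 2031: 365 days.
Oct 16, 2031 → Nov 16, 2031: 31 days (October has 31).
Nov 16, 2031 → Dec 16, 2031: 30 days (November has 30).
Dec 16, 2031 → Jan 16, 2032: 31 days (December has 31).
Jan 16, 2032 → Feb 16, 2032: 31 days (January has 31).
Feb 16, 2032 → Mar 16, 2032: 29 days (February has 29).
Mar 16, 2032 → Apr 16, 2032: 31 days (March has 31).
Apr 16, 2032 → May 3, 2032: 17 days.
Total: 7139 days.

7139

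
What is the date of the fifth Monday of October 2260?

October 1, 2260 is a Monday.
The first Monday is therefore October 1 (same day).
The fifth Monday is 1 + 4×7 = October 29.

October 29, 2260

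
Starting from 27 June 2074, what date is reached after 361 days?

June 23, 2075

Jun has 30 days: +4 → Jul 1, 2074 (357 left).
Jul has 31 days: +31 → Aug 1, 2074 (326 left).
Aug has 31 days: +31 → Sep 1, 2074 (295 left).
Sep has 30 days: +30 → Oct 1, 2074 (265 left).
Oct has 31 days: +31 → Nov 1, 2074 (234 left).
Nov has 30 days: +30 → Dec 1, 2074 (204 left).
Dec has 31 days: +31 → Jan 1, 2075 (173 left).
Jan has 31 days: +31 → Feb 1, 2075 (142 left).
Feb has 28 days: +28 → Mar 1, 2075 (114 left).
Mar has 31 days: +31 → Apr 1, 2075 (83 left).
Apr has 30 days: +30 → May 1, 2075 (53 left).
May has 31 days: +31 → Jun 1, 2075 (22 left).
+22 → Jun 23, 2075.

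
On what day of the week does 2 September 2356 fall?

Sunday

Doomsday rule: the anchor day for the 2300s is Wednesday. For year 56: 56÷12 = 4 r 8, and 8÷4 = 2, so 4+8+2 = 14.
Wednesday + 14 ≡ Wednesday — that's 2356's doomsday.
In September the doomsday date is Sep 5.
Sep 2 is 3 days before Sep 5; 3 mod 7 = 3, so Wednesday − 3 = Sunday.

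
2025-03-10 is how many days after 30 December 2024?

70

Dec 30, 2024 → Jan 30, 2025: 31 days (December has 31).
Jan 30, 2025 → Feb 28, 2025: 29 days (January has 31).
Feb 28, 2025 → Mar 10, 2025: 10 days.
Total: 70 days.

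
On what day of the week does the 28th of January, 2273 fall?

Tuesday

Doomsday rule: the anchor day for the 2200s is Friday. For year 73: 73÷12 = 6 r 1, and 1÷4 = 0, so 6+1+0 = 7.
Friday + 7 ≡ Friday — that's 2273's doomsday.
In January the doomsday date is Jan 3 (2273 is not a leap year).
Jan 28 is 25 days after Jan 3; 25 mod 7 = 4, so Friday + 4 = Tuesday.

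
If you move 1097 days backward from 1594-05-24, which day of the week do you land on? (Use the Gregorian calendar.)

Thursday

First find the weekday of May 24, 1594. Doomsday rule: the anchor day for the 1500s is Wednesday. For year 94: 94÷12 = 7 r 10, and 10÷4 = 2, so 7+10+2 = 19.
Wednesday + 19 ≡ Monday — that's 1594's doomsday.
In May the doomsday date is May 9.
May 24 is 15 days after May 9; 15 mod 7 = 1, so Monday + 1 = Tuesday.
1097 mod 7 = 5, so 1097 days before a Tuesday is Tuesday − 5 = Thursday.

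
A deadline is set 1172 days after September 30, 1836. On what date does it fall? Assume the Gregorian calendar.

December 16, 1839

+365 (one year) → Sep 30, 1837 (807 left).
+365 (one year) → Sep 30, 1838 (442 left).
+365 (one year) → Sep 30, 1839 (77 left).
Sep has 30 days: +1 → Oct 1, 1839 (76 left).
Oct has 31 days: +31 → Nov 1, 1839 (45 left).
Nov has 30 days: +30 → Dec 1, 1839 (15 left).
+15 → Dec 16, 1839.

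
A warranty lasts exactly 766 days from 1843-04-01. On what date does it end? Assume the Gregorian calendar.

+366 (one year; includes Feb 29, 1844) → Apr 1, 1844 (400 left).
Apr has 30 days: +30 → May 1, 1844 (370 left).
May has 31 days: +31 → Jun 1, 1844 (339 left).
Jun has 30 days: +30 → Jul 1, 1844 (309 left).
Jul has 31 days: +31 → Aug 1, 1844 (278 left).
Aug has 31 days: +31 → Sep 1, 1844 (247 left).
Sep has 30 days: +30 → Oct 1, 1844 (217 left).
Oct has 31 days: +31 → Nov 1, 1844 (186 left).
Nov has 30 days: +30 → Dec 1, 1844 (156 left).
Dec has 31 days: +31 → Jan 1, 1845 (125 left).
Jan has 31 days: +31 → Feb 1, 1845 (94 left).
Feb has 28 days: +28 → Mar 1, 1845 (66 left).
Mar has 31 days: +31 → Apr 1, 1845 (35 left).
Apr has 30 days: +30 → May 1, 1845 (5 left).
+5 → May 6, 1845.

May 6, 1845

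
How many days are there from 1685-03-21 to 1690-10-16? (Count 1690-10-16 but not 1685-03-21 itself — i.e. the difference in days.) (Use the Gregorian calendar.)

Mar 21, 1685 → Mar 21, 1686: 365 days.
Mar 21, 1686 → Mar 21, 1687: 365 days.
Mar 21, 1687 → Mar 21, 1688: 366 days (Feb 29, 1688 is in that span).
Mar 21, 1688 → Mar 21, 1689: 365 days.
Mar 21, 1689 → Mar 21, 1690: 365 days.
Mar 21, 1690 → Apr 21, 1690: 31 days (March has 31).
Apr 21, 1690 → May 21, 1690: 30 days (April has 30).
May 21, 1690 → Jun 21, 1690: 31 days (May has 31).
Jun 21, 1690 → Jul 21, 1690: 30 days (June has 30).
Jul 21, 1690 → Aug 21, 1690: 31 days (July has 31).
Aug 21, 1690 → Sep 21, 1690: 31 days (August has 31).
Sep 21, 1690 → Oct 16, 1690: 25 days.
Total: 2035 days.

2035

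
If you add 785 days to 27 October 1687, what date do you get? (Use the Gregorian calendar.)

December 20, 1689

+366 (one year; includes Feb 29, 1688) → Oct 27, 1688 (419 left).
+365 (one year) → Oct 27, 1689 (54 left).
Oct has 31 days: +5 → Nov 1, 1689 (49 left).
Nov has 30 days: +30 → Dec 1, 1689 (19 left).
+19 → Dec 20, 1689.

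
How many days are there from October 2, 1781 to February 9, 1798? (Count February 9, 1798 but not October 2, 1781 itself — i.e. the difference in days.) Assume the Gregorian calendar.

Oct 2, 1781 → Oct 2, 1782: 365 days.
Oct 2, 1782 → Oct 2, 1783: 365 days.
Oct 2, 1783 → Oct 2, 1784: 366 days (Feb 29, 1784 is in that span).
Oct 2, 1784 → Oct 2, 1785: 365 days.
Oct 2, 1785 → Oct 2, 1786: 365 days.
Oct 2, 1786 → Oct 2, 1787: 365 days.
Oct 2, 1787 → Oct 2, 1788: 366 days (Feb 29, 1788 is in that span).
Oct 2, 1788 → Oct 2, 1789: 365 days.
Oct 2, 1789 → Oct 2, 1790: 365 days.
Oct 2, 1790 → Oct 2, 1791: 365 days.
Oct 2, 1791 → Oct 2, 1792: 366 days (Feb 29, 1792 is in that span).
Oct 2, 1792 → Oct 2, 1793: 365 days.
Oct 2, 1793 → Oct 2, 1794: 365 days.
Oct 2, 1794 → Oct 2, 1795: 365 days.
Oct 2, 1795 → Oct 2, 1796: 366 days (Feb 29, 1796 is in that span).
Oct 2, 1796 → Oct 2, 1797: 365 days.
Oct 2, 1797 → Nov 2, 1797: 31 days (October has 31).
Nov 2, 1797 → Dec 2, 1797: 30 days (November has 30).
Dec 2, 1797 → Jan 2, 1798: 31 days (December has 31).
Jan 2, 1798 → Feb 2, 1798: 31 days (January has 31).
Feb 2, 1798 → Feb 9, 1798: 7 days.
Total: 5974 days.

5974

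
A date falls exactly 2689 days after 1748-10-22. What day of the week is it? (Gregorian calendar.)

First find the weekday of Oct 22, 1748. Doomsday rule: the anchor day for the 1700s is Sunday. For year 48: 48÷12 = 4 r 0, and 0÷4 = 0, so 4+0+0 = 4.
Sunday + 4 ≡ Thursday — that's 1748's doomsday.
In October the doomsday date is Oct 10.
Oct 22 is 12 days after Oct 10; 12 mod 7 = 5, so Thursday + 5 = Tuesday.
2689 mod 7 = 1, so 2689 days after a Tuesday is Tuesday + 1 = Wednesday.

Wednesday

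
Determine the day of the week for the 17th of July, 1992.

Doomsday rule: the anchor day for the 1900s is Wednesday. For year 92: 92÷12 = 7 r 8, and 8÷4 = 2, so 7+8+2 = 17.
Wednesday + 17 ≡ Saturday — that's 1992's doomsday.
In July the doomsday date is Jul 11.
Jul 17 is 6 days after Jul 11; 6 mod 7 = 6, so Saturday + 6 = Friday.

Friday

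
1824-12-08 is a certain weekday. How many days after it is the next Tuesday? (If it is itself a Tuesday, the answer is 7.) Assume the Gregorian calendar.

6

Dec 8, 1824 is a Wednesday.
From Wednesday to the next Tuesday is 6 days.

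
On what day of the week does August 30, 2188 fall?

Saturday

Doomsday rule: the anchor day for the 2100s is Sunday. For year 88: 88÷12 = 7 r 4, and 4÷4 = 1, so 7+4+1 = 12.
Sunday + 12 ≡ Friday — that's 2188's doomsday.
In August the doomsday date is Aug 8.
Aug 30 is 22 days after Aug 8; 22 mod 7 = 1, so Friday + 1 = Saturday.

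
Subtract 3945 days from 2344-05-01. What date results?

July 13, 2333

−366 (one year; includes Feb 29, 2344) → May 1, 2343 (3579 left).
−365 (one year) → May 1, 2342 (3214 left).
−365 (one year) → May 1, 2341 (2849 left).
−365 (one year) → May 1, 2340 (2484 left).
−366 (one year; includes Feb 29, 2340) → May 1, 2339 (2118 left).
−365 (one year) → May 1, 2338 (1753 left).
−365 (one year) → May 1, 2337 (1388 left).
−365 (one year) → May 1, 2336 (1023 left).
−366 (one year; includes Feb 29, 2336) → May 1, 2335 (657 left).
−365 (one year) → May 1, 2334 (292 left).
−1 → Apr 30, 2334 (end of Apr, 30 days; 291 left).
−30 → Mar 31, 2334 (end of Mar, 31 days; 261 left).
−31 → Feb 28, 2334 (end of Feb, 28 days; 230 left).
−28 → Jan 31, 2334 (end of Jan, 31 days; 202 left).
−31 → Dec 31, 2333 (end of Dec, 31 days; 171 left).
−31 → Nov 30, 2333 (end of Nov, 30 days; 140 left).
−30 → Oct 31, 2333 (end of Oct, 31 days; 110 left).
−31 → Sep 30, 2333 (end of Sep, 30 days; 79 left).
−30 → Aug 31, 2333 (end of Aug, 31 days; 49 left).
−31 → Jul 31, 2333 (end of Jul, 31 days; 18 left).
−18 → Jul 13, 2333.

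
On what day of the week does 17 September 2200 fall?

January 1, 2200 is a Wednesday.
Jan 1, 2200 → Feb 1, 2200: 31 days (January has 31).
Feb 1, 2200 → Mar 1, 2200: 28 days (February has 28).
Mar 1, 2200 → Apr 1, 2200: 31 days (March has 31).
Apr 1, 2200 → May 1, 2200: 30 days (April has 30).
May 1, 2200 → Jun 1, 2200: 31 days (May has 31).
Jun 1, 2200 → Jul 1, 2200: 30 days (June has 30).
Jul 1, 2200 → Aug 1, 2200: 31 days (July has 31).
Aug 1, 2200 → Sep 1, 2200: 31 days (August has 31).
Sep 1, 2200 → Sep 17, 2200: 16 days.
Total: 259 days.
259 mod 7 = 0, so Wednesday + 0 = Wednesday.

Wednesday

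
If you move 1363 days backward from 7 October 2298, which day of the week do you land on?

Sunday

First find the weekday of Oct 7, 2298. Doomsday rule: the anchor day for the 2200s is Friday. For year 98: 98÷12 = 8 r 2, and 2÷4 = 0, so 8+2+0 = 10.
Friday + 10 ≡ Monday — that's 2298's doomsday.
In October the doomsday date is Oct 10.
Oct 7 is 3 days before Oct 10; 3 mod 7 = 3, so Monday − 3 = Friday.
1363 mod 7 = 5, so 1363 days before a Friday is Friday − 5 = Sunday.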